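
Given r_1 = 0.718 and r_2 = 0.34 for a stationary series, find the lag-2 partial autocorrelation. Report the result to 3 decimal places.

-0.362

φ_{22} = (r_2 − r_1²) / (1 − r_1²)
r_1² = (0.718)² = 0.515524
Numerator = 0.34 − 0.5155 = -0.1755; denominator = 1 − 0.5155 = 0.4845
φ_{22} = -0.1755 / 0.4845 = -0.362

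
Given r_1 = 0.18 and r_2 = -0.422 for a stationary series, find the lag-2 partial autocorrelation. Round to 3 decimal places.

-0.470

φ_{22} = (r_2 − r_1²) / (1 − r_1²)
r_1² = (0.18)² = 0.0324
Numerator = -0.422 − 0.0324 = -0.4544; denominator = 1 − 0.0324 = 0.9676
φ_{22} = -0.4544 / 0.9676 = -0.470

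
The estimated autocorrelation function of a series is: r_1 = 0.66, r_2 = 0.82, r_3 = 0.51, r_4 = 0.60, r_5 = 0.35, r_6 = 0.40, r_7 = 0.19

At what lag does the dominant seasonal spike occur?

The largest autocorrelation is r_2 = 0.82; the remaining lags stay at or below 0.66.
The dominant spike at lag 2 indicates a seasonal period of 2.

2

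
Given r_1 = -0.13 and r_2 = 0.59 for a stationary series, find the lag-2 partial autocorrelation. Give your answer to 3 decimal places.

0.583

φ_{22} = (r_2 − r_1²) / (1 − r_1²)
r_1² = (-0.13)² = 0.0169
Numerator = 0.59 − 0.0169 = 0.5731; denominator = 1 − 0.0169 = 0.9831
φ_{22} = 0.5731 / 0.9831 = 0.583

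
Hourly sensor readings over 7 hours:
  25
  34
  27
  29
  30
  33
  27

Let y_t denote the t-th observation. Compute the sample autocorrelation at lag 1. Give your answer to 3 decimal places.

-0.556

Mean ȳ = (25 + 34 + 27 + 29 + 30 + 33 + 27)/7 = 29.2857
Deviations from mean: -4.2857, 4.7143, -2.2857, -0.2857, 0.7143, 3.7143, -2.2857
Σ(y_t−ȳ)(y_{t+1}−ȳ) = (-20.2041) + (-10.7755) + (0.6531) + (-0.2041) + (2.6531) + (-8.4898) = -36.3673
Denominator Σ(y_t−ȳ)² = 65.4286
r_1 = -36.3673 / 65.4286 = -0.556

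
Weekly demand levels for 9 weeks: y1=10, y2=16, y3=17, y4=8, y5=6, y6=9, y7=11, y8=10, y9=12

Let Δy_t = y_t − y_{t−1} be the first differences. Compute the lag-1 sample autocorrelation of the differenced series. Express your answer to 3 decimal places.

0.089

First differences Δy: 6, 1, -9, -2, 3, 2, -1, 2
Mean of differences = 0.2500
Numerator Σ(Δy_t−Δȳ)(Δy_{t+1}−Δȳ) = 12.4375
Denominator Σ(Δy_t−Δȳ)² = 139.5000
r_1(Δy) = 12.4375 / 139.5000 = 0.089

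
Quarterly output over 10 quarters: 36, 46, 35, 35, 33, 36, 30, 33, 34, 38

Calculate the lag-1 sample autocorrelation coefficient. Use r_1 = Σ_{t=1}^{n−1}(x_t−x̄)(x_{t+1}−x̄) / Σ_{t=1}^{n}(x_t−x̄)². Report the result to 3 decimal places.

0.070

Mean x̄ = (36 + 46 + 35 + 35 + 33 + 36 + 30 + 33 + 34 + 38)/10 = 35.6000
Numerator Σ_{t=1}^{9}(x_t−x̄)(x_{t+1}−x̄) = 11.4400
Denominator Σ(x_t−x̄)² = 162.4000
r_1 = 11.4400 / 162.4000 = 0.070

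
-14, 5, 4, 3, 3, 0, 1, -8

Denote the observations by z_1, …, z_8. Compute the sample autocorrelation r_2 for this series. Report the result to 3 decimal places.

-0.062

Mean z̄ = (-14 + 5 + 4 + 3 + 3 + 0 + 1 − 8)/8 = -0.7500
Deviations from mean: -13.2500, 5.7500, 4.7500, 3.7500, 3.7500, 0.7500, 1.7500, -7.2500
Σ(z_t−z̄)(z_{t+2}−z̄) = (-62.9375) + (21.5625) + (17.8125) + (2.8125) + (6.5625) + (-5.4375) = -19.6250
Denominator Σ(z_t−z̄)² = 315.5000
r_2 = -19.6250 / 315.5000 = -0.062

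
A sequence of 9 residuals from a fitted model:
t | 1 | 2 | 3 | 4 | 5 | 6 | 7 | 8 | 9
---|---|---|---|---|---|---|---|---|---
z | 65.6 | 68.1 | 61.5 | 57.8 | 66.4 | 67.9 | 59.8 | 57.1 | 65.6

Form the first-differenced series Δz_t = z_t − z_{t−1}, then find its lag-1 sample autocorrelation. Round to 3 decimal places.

First differences Δz: 2.5, -6.6, -3.7, 8.6, 1.5, -8.1, -2.7, 8.5
Mean of differences = 0.0000
Numerator Σ(Δz_t−Δz̄)(Δz_{t+1}−Δz̄) = -24.2300
Denominator Σ(Δz_t−Δz̄)² = 284.8600
r_1(Δz) = -24.2300 / 284.8600 = -0.085

-0.085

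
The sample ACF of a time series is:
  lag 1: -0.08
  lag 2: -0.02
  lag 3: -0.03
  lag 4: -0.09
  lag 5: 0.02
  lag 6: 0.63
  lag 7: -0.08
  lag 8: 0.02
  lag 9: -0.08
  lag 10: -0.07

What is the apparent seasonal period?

The largest autocorrelation is r_6 = 0.63; the remaining lags stay at or below 0.02.
The dominant spike at lag 6 indicates a seasonal period of 6.

6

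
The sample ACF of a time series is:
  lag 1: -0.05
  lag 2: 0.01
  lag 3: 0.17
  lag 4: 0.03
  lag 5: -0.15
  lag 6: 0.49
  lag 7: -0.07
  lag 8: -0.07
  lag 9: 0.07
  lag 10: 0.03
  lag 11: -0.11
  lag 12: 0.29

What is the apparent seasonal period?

6

The largest autocorrelation is r_6 = 0.49, with a weaker echo at lag 12 (0.29); the remaining lags stay at or below 0.17.
The dominant spike at lag 6 indicates a seasonal period of 6.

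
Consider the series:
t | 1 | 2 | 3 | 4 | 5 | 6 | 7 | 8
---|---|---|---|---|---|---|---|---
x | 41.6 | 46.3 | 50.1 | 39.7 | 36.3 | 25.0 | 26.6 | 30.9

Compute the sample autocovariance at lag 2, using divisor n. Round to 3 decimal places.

Mean x̄ = (41.6 + 46.3 + 50.1 + 39.7 + 36.3 + 25.0 + 26.6 + 30.9)/8 = 37.0625
Σ_{t=1}^{6}(x_t−x̄)(x_{t+2}−x̄) = 124.0784
γ_2 = 124.0784 / 8 = 15.510

15.510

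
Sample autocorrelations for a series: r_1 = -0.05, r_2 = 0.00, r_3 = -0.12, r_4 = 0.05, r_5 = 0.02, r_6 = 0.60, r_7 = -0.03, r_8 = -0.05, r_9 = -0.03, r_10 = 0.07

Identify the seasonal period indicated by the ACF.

6

The largest autocorrelation is r_6 = 0.60; the remaining lags stay at or below 0.07.
The dominant spike at lag 6 indicates a seasonal period of 6.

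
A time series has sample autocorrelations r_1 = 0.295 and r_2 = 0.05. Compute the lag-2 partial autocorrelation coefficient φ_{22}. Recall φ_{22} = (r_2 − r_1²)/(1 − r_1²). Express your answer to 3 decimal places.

-0.041

φ_{22} = (r_2 − r_1²) / (1 − r_1²)
r_1² = (0.295)² = 0.087025
Numerator = 0.05 − 0.0870 = -0.0370; denominator = 1 − 0.0870 = 0.9130
φ_{22} = -0.0370 / 0.9130 = -0.041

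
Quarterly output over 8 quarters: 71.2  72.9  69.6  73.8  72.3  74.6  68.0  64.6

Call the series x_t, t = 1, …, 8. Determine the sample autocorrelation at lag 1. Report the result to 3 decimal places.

Mean x̄ = (71.2 + 72.9 + 69.6 + 73.8 + 72.3 + 74.6 + 68.0 + 64.6)/8 = 70.8750
Deviations from mean: 0.3250, 2.0250, -1.2750, 2.9250, 1.4250, 3.7250, -2.8750, -6.2750
Σ(x_t−x̄)(x_{t+1}−x̄) = (0.6581) + (-2.5819) + (-3.7294) + (4.1681) + (5.3081) + (-10.7094) + (18.0406) = 11.1544
Denominator Σ(x_t−x̄)² = 77.9350
r_1 = 11.1544 / 77.9350 = 0.143

0.143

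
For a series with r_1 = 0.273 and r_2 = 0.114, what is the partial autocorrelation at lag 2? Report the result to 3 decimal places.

φ_{22} = (r_2 − r_1²) / (1 − r_1²)
r_1² = (0.273)² = 0.074529
Numerator = 0.114 − 0.0745 = 0.0395; denominator = 1 − 0.0745 = 0.9255
φ_{22} = 0.0395 / 0.9255 = 0.043

0.043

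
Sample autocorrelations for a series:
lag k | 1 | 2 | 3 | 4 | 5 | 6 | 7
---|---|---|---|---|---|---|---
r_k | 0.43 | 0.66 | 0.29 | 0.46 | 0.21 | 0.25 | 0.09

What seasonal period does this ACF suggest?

The largest autocorrelation is r_2 = 0.66, with a weaker echo at lag 4 (0.46); the remaining lags stay at or below 0.43.
The dominant spike at lag 2 indicates a seasonal period of 2.

2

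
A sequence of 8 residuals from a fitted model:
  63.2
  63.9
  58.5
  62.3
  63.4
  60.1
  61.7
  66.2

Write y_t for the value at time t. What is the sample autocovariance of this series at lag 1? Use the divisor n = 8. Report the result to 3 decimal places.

Mean ȳ = (63.2 + 63.9 + 58.5 + 62.3 + 63.4 + 60.1 + 61.7 + 66.2)/8 = 62.4125
Σ_{t=1}^{7}(y_t−ȳ)(y_{t+1}−ȳ) = -7.6539
γ_1 = -7.6539 / 8 = -0.957

-0.957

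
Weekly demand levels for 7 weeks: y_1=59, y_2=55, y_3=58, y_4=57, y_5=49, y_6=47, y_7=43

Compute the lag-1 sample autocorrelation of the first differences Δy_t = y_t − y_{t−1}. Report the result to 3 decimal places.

-0.170

First differences Δy: -4, 3, -1, -8, -2, -4
Mean of differences = -2.6667
Numerator Σ(Δy_t−Δȳ)(Δy_{t+1}−Δȳ) = -11.4444
Denominator Σ(Δy_t−Δȳ)² = 67.3333
r_1(Δy) = -11.4444 / 67.3333 = -0.170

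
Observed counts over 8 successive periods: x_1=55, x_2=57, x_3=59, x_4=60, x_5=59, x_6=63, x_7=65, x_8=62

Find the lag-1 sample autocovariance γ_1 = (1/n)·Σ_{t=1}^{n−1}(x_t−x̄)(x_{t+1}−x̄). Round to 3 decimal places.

Mean x̄ = (55 + 57 + 59 + 60 + 59 + 63 + 65 + 62)/8 = 60.0000
Deviations: -5.0000, -3.0000, -1.0000, 0.0000, -1.0000, 3.0000, 5.0000, 2.0000
Σ_{t=1}^{7}(x_t−x̄)(x_{t+1}−x̄) = 40.0000
γ_1 = 40.0000 / 8 = 5.000

5.000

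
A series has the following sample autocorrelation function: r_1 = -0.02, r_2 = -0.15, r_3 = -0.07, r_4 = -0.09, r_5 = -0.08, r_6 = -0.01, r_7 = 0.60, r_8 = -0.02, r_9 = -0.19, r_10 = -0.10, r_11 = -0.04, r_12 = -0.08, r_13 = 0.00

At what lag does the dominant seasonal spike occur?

The largest autocorrelation is r_7 = 0.60; the remaining lags stay at or below 0.00.
The dominant spike at lag 7 indicates a seasonal period of 7.

7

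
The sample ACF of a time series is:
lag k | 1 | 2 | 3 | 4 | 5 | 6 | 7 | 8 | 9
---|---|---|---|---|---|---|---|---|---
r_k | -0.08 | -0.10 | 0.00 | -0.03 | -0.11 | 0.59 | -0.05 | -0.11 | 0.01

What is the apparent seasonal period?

The largest autocorrelation is r_6 = 0.59; the remaining lags stay at or below 0.01.
The dominant spike at lag 6 indicates a seasonal period of 6.

6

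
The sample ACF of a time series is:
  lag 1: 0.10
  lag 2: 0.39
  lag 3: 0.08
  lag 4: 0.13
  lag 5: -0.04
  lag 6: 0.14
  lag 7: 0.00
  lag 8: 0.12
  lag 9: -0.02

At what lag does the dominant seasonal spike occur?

2

The largest autocorrelation is r_2 = 0.39; the remaining lags stay at or below 0.14.
The dominant spike at lag 2 indicates a seasonal period of 2.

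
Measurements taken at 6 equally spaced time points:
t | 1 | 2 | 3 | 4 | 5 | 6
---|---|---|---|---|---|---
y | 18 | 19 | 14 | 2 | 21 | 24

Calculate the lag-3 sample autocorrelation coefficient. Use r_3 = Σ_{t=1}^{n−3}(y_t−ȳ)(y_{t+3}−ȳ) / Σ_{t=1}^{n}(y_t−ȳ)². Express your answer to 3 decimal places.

-0.097

Mean ȳ = (18 + 19 + 14 + 2 + 21 + 24)/6 = 16.3333
Σ(y_t−ȳ)(y_{t+3}−ȳ) = (-23.8889) + (12.4444) + (-17.8889) = -29.3333
Denominator Σ(y_t−ȳ)² = 301.3333
r_3 = -29.3333 / 301.3333 = -0.097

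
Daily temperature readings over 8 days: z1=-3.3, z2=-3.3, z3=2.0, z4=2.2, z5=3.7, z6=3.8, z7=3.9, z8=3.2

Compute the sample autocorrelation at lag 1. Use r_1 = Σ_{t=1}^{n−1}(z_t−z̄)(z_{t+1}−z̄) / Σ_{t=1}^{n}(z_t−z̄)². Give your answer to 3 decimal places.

Mean z̄ = (-3.3 − 3.3 + 2.0 + 2.2 + 3.7 + 3.8 + 3.9 + 3.2)/8 = 1.5250
Deviations from mean: -4.8250, -4.8250, 0.4750, 0.6750, 2.1750, 2.2750, 2.3750, 1.6750
Numerator Σ_{t=1}^{7}(z_t−z̄)(z_{t+1}−z̄) = 37.1069
Denominator Σ(z_t−z̄)² = 65.5950
r_1 = 37.1069 / 65.5950 = 0.566

0.566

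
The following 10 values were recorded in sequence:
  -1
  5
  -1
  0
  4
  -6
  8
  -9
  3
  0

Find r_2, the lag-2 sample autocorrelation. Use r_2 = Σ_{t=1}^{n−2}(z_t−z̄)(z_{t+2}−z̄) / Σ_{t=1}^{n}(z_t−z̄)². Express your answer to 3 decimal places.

0.465

Mean z̄ = (-1 + 5 − 1 + 0 + 4 − 6 + 8 − 9 + 3 + 0)/10 = 0.3000
Numerator Σ_{t=1}^{8}(z_t−z̄)(z_{t+2}−z̄) = 108.0200
Denominator Σ(z_t−z̄)² = 232.1000
r_2 = 108.0200 / 232.1000 = 0.465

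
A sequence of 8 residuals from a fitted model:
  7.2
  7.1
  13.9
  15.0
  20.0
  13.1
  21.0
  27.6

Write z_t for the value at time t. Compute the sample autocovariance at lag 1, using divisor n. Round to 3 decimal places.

Mean z̄ = (7.2 + 7.1 + 13.9 + 15.0 + 20.0 + 13.1 + 21.0 + 27.6)/8 = 15.6125
Deviations: -8.4125, -8.5125, -1.7125, -0.6125, 4.3875, -2.5125, 5.3875, 11.9875
Σ_{t=1}^{7}(z_t−z̄)(z_{t+1}−z̄) = 124.5736
γ_1 = 124.5736 / 8 = 15.572

15.572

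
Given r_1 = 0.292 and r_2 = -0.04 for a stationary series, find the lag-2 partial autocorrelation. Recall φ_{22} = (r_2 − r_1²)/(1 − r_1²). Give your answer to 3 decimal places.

φ_{22} = (r_2 − r_1²) / (1 − r_1²)
r_1² = (0.292)² = 0.085264
Numerator = -0.04 − 0.0853 = -0.1253; denominator = 1 − 0.0853 = 0.9147
φ_{22} = -0.1253 / 0.9147 = -0.137

-0.137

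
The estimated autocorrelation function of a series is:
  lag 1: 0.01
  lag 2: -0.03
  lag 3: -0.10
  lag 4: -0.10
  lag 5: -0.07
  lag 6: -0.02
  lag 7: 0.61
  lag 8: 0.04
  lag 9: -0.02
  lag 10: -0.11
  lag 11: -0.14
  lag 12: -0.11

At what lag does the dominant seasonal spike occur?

The largest autocorrelation is r_7 = 0.61; the remaining lags stay at or below 0.04.
The dominant spike at lag 7 indicates a seasonal period of 7.

7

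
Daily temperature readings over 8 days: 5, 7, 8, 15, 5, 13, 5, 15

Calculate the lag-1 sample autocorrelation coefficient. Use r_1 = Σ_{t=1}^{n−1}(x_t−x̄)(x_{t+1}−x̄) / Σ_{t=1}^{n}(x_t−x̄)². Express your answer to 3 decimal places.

Mean x̄ = (5 + 7 + 8 + 15 + 5 + 13 + 5 + 15)/8 = 9.1250
Deviations from mean: -4.1250, -2.1250, -1.1250, 5.8750, -4.1250, 3.8750, -4.1250, 5.8750
Numerator Σ_{t=1}^{7}(x_t−x̄)(x_{t+1}−x̄) = -75.8906
Denominator Σ(x_t−x̄)² = 140.8750
r_1 = -75.8906 / 140.8750 = -0.539

-0.539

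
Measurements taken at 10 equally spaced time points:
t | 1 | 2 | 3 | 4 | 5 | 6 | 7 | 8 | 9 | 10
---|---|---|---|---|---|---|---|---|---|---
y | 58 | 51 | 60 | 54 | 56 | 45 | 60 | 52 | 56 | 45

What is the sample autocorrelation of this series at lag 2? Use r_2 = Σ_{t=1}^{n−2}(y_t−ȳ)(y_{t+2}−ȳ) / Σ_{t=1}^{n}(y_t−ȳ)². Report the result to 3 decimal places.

0.358

Mean ȳ = (58 + 51 + 60 + 54 + 56 + 45 + 60 + 52 + 56 + 45)/10 = 53.7000
Numerator Σ_{t=1}^{8}(y_t−ȳ)(y_{t+2}−ȳ) = 96.7200
Denominator Σ(y_t−ȳ)² = 270.1000
r_2 = 96.7200 / 270.1000 = 0.358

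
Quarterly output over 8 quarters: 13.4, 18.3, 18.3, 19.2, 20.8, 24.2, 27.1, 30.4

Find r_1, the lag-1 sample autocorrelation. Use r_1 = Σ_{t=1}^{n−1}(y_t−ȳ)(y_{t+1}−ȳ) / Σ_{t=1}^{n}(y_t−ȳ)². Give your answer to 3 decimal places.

0.516

Mean ȳ = (13.4 + 18.3 + 18.3 + 19.2 + 20.8 + 24.2 + 27.1 + 30.4)/8 = 21.4625
Σ(y_t−ȳ)(y_{t+1}−ȳ) = (25.4977) + (10.0014) + (7.1552) + (1.4989) + (-1.8136) + (15.4327) + (50.3852) = 108.1573
Denominator Σ(y_t−ȳ)² = 209.7188
r_1 = 108.1573 / 209.7188 = 0.516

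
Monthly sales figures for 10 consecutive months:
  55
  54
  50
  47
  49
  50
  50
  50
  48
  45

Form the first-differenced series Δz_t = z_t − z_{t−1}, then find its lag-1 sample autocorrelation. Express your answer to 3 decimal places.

First differences Δz: -1, -4, -3, 2, 1, 0, 0, -2, -3
Mean of differences = -1.1111
Numerator Σ(Δz_t−Δz̄)(Δz_{t+1}−Δz̄) = 10.0988
Denominator Σ(Δz_t−Δz̄)² = 32.8889
r_1(Δz) = 10.0988 / 32.8889 = 0.307

0.307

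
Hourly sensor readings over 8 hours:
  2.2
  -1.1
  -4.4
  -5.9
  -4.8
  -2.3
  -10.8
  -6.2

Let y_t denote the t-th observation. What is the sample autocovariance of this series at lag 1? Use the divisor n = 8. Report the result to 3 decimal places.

Mean ȳ = (2.2 − 1.1 − 4.4 − 5.9 − 4.8 − 2.3 − 10.8 − 6.2)/8 = -4.1625
Σ_{t=1}^{7}(y_t−ȳ)(y_{t+1}−ȳ) = 20.2523
γ_1 = 20.2523 / 8 = 2.532

2.532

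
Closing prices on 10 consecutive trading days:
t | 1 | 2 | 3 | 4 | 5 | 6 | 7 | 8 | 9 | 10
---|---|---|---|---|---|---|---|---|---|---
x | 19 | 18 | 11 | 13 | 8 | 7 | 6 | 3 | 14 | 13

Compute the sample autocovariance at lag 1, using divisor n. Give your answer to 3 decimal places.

Mean x̄ = (19 + 18 + 11 + 13 + 8 + 7 + 6 + 3 + 14 + 13)/10 = 11.2000
Σ_{t=1}^{9}(x_t−x̄)(x_{t+1}−x̄) = 105.5600
γ_1 = 105.5600 / 10 = 10.556

10.556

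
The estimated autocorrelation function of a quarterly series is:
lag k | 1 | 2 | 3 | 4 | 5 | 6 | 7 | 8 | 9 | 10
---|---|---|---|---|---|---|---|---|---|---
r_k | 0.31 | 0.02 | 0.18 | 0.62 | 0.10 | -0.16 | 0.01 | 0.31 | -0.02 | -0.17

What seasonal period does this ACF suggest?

4

The largest autocorrelation is r_4 = 0.62; the remaining lags stay at or below 0.31. The elevated value at lag 1 (0.31), dropping to 0.02 at lag 2, reflects decaying short-term dependence rather than seasonality.
The dominant spike at lag 4 indicates a seasonal period of 4.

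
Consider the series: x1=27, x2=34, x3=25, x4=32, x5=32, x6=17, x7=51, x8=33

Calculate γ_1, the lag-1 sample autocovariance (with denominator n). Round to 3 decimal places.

Mean x̄ = (27 + 34 + 25 + 32 + 32 + 17 + 51 + 33)/8 = 31.3750
Deviations: -4.3750, 2.6250, -6.3750, 0.6250, 0.6250, -14.3750, 19.6250, 1.6250
Σ_{t=1}^{7}(x_t−x̄)(x_{t+1}−x̄) = -291.0156
γ_1 = -291.0156 / 8 = -36.377

-36.377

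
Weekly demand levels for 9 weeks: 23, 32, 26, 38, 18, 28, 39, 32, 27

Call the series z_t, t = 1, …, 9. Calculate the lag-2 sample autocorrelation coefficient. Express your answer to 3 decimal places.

Mean z̄ = (23 + 32 + 26 + 38 + 18 + 28 + 39 + 32 + 27)/9 = 29.2222
Σ(z_t−z̄)(z_{t+2}−z̄) = (20.0494) + (24.3827) + (36.1605) + (-10.7284) + (-109.7284) + (-3.3951) + (-21.7284) = -64.9877
Denominator Σ(z_t−z̄)² = 369.5556
r_2 = -64.9877 / 369.5556 = -0.176

-0.176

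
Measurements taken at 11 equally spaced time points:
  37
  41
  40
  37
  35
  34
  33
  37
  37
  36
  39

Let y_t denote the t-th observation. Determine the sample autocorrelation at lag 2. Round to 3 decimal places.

Mean ȳ = (37 + 41 + 40 + 37 + 35 + 34 + 33 + 37 + 37 + 36 + 39)/11 = 36.9091
Numerator Σ_{t=1}^{9}(y_t−ȳ)(y_{t+2}−ȳ) = 1.4380
Denominator Σ(y_t−ȳ)² = 58.9091
r_2 = 1.4380 / 58.9091 = 0.024

0.024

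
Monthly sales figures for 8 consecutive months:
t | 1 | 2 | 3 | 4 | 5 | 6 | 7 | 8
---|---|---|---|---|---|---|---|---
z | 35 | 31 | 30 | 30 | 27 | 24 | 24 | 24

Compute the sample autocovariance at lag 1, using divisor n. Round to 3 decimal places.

Mean z̄ = (35 + 31 + 30 + 30 + 27 + 24 + 24 + 24)/8 = 28.1250
Σ_{t=1}^{7}(z_t−z̄)(z_{t+1}−z̄) = 65.2344
γ_1 = 65.2344 / 8 = 8.154

8.154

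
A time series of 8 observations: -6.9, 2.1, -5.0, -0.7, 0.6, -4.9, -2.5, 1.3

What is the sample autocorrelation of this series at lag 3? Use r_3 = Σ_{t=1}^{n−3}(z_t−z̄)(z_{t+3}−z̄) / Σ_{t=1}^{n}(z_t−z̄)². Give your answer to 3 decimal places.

Mean z̄ = (-6.9 + 2.1 − 5.0 − 0.7 + 0.6 − 4.9 − 2.5 + 1.3)/8 = -2.0000
Deviations from mean: -4.9000, 4.1000, -3.0000, 1.3000, 2.6000, -2.9000, -0.5000, 3.3000
Numerator Σ_{t=1}^{5}(z_t−z̄)(z_{t+3}−z̄) = 20.9200
Denominator Σ(z_t−z̄)² = 77.8200
r_3 = 20.9200 / 77.8200 = 0.269

0.269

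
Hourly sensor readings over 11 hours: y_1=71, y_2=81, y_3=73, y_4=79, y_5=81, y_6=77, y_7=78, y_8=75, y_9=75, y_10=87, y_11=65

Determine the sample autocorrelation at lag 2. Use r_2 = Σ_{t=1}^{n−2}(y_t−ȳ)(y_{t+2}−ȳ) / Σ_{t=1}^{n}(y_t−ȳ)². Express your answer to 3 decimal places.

0.062

Mean ȳ = (71 + 81 + 73 + 79 + 81 + 77 + 78 + 75 + 75 + 87 + 65)/11 = 76.5455
Numerator Σ_{t=1}^{9}(y_t−ȳ)(y_{t+2}−ȳ) = 21.1322
Denominator Σ(y_t−ȳ)² = 338.7273
r_2 = 21.1322 / 338.7273 = 0.062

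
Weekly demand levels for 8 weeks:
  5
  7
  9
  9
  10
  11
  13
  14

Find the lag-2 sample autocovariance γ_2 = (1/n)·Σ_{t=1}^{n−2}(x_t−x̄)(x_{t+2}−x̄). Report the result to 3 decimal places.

Mean x̄ = (5 + 7 + 9 + 9 + 10 + 11 + 13 + 14)/8 = 9.7500
Σ_{t=1}^{6}(x_t−x̄)(x_{t+2}−x̄) = 10.6250
γ_2 = 10.6250 / 8 = 1.328

1.328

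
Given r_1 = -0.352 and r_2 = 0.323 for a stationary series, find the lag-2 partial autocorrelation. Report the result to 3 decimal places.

0.227

φ_{22} = (r_2 − r_1²) / (1 − r_1²)
r_1² = (-0.352)² = 0.123904
Numerator = 0.323 − 0.1239 = 0.1991; denominator = 1 − 0.1239 = 0.8761
φ_{22} = 0.1991 / 0.8761 = 0.227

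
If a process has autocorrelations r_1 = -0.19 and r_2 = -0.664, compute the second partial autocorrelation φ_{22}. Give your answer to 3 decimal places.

-0.726

φ_{22} = (r_2 − r_1²) / (1 − r_1²)
r_1² = (-0.19)² = 0.0361
Numerator = -0.664 − 0.0361 = -0.7001; denominator = 1 − 0.0361 = 0.9639
φ_{22} = -0.7001 / 0.9639 = -0.726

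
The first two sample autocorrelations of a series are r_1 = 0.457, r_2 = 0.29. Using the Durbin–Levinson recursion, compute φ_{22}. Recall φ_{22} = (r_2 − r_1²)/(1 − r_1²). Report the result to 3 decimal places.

φ_{22} = (r_2 − r_1²) / (1 − r_1²)
r_1² = (0.457)² = 0.208849
Numerator = 0.29 − 0.2088 = 0.0812; denominator = 1 − 0.2088 = 0.7912
φ_{22} = 0.0812 / 0.7912 = 0.103

0.103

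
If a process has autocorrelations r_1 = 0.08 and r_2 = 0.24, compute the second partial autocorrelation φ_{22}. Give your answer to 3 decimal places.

0.235

φ_{22} = (r_2 − r_1²) / (1 − r_1²)
r_1² = (0.08)² = 0.0064
Numerator = 0.24 − 0.0064 = 0.2336; denominator = 1 − 0.0064 = 0.9936
φ_{22} = 0.2336 / 0.9936 = 0.235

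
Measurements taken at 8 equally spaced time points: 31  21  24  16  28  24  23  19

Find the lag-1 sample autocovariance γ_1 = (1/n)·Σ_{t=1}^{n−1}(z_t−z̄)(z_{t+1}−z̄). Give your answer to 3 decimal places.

-6.820

Mean z̄ = (31 + 21 + 24 + 16 + 28 + 24 + 23 + 19)/8 = 23.2500
Σ_{t=1}^{7}(z_t−z̄)(z_{t+1}−z̄) = -54.5625
γ_1 = -54.5625 / 8 = -6.820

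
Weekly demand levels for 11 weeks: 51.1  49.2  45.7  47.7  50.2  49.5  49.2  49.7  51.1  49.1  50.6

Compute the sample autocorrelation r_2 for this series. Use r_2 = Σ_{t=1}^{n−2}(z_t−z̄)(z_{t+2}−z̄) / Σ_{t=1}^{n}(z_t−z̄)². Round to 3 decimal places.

-0.311

Mean z̄ = (51.1 + 49.2 + 45.7 + 47.7 + 50.2 + 49.5 + 49.2 + 49.7 + 51.1 + 49.1 + 50.6)/11 = 49.3727
Numerator Σ_{t=1}^{9}(z_t−z̄)(z_{t+2}−z̄) = -7.6751
Denominator Σ(z_t−z̄)² = 24.7018
r_2 = -7.6751 / 24.7018 = -0.311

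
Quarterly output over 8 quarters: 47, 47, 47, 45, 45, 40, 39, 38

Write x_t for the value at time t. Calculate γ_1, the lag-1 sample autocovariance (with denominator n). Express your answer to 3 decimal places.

Mean x̄ = (47 + 47 + 47 + 45 + 45 + 40 + 39 + 38)/8 = 43.5000
Deviations: 3.5000, 3.5000, 3.5000, 1.5000, 1.5000, -3.5000, -4.5000, -5.5000
Σ_{t=1}^{7}(x_t−x̄)(x_{t+1}−x̄) = 67.2500
γ_1 = 67.2500 / 8 = 8.406

8.406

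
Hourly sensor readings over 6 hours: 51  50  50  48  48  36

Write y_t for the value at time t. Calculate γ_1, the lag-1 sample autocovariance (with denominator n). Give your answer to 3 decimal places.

Mean ȳ = (51 + 50 + 50 + 48 + 48 + 36)/6 = 47.1667
Deviations: 3.8333, 2.8333, 2.8333, 0.8333, 0.8333, -11.1667
Σ_{t=1}^{5}(y_t−ȳ)(y_{t+1}−ȳ) = 12.6389
γ_1 = 12.6389 / 6 = 2.106

2.106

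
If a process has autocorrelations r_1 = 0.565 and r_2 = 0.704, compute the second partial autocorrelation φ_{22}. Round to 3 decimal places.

0.565

φ_{22} = (r_2 − r_1²) / (1 − r_1²)
r_1² = (0.565)² = 0.319225
Numerator = 0.704 − 0.3192 = 0.3848; denominator = 1 − 0.3192 = 0.6808
φ_{22} = 0.3848 / 0.6808 = 0.565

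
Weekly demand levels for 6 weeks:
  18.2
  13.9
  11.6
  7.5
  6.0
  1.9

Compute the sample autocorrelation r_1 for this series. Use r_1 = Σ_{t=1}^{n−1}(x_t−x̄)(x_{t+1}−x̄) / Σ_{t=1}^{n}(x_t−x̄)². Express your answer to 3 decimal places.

Mean x̄ = (18.2 + 13.9 + 11.6 + 7.5 + 6.0 + 1.9)/6 = 9.8500
Numerator Σ_{t=1}^{5}(x_t−x̄)(x_{t+1}−x̄) = 76.4475
Denominator Σ(x_t−x̄)² = 172.7350
r_1 = 76.4475 / 172.7350 = 0.443

0.443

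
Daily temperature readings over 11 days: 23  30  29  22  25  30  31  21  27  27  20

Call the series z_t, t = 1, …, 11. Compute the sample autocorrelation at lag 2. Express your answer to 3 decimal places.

-0.483

Mean z̄ = (23 + 30 + 29 + 22 + 25 + 30 + 31 + 21 + 27 + 27 + 20)/11 = 25.9091
Numerator Σ_{t=1}^{9}(z_t−z̄)(z_{t+2}−z̄) = -74.7438
Denominator Σ(z_t−z̄)² = 154.9091
r_2 = -74.7438 / 154.9091 = -0.483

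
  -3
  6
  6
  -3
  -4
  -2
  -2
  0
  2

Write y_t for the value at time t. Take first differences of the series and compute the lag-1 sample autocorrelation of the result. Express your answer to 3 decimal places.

First differences Δy: 9, 0, -9, -1, 2, 0, 2, 2
Mean of differences = 0.6250
Numerator Σ(Δy_t−Δȳ)(Δy_{t+1}−Δȳ) = 14.3594
Denominator Σ(Δy_t−Δȳ)² = 171.8750
r_1(Δy) = 14.3594 / 171.8750 = 0.084

0.084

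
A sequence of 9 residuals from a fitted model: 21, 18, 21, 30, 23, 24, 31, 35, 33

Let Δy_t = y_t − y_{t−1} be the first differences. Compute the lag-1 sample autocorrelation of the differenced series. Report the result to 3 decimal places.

First differences Δy: -3, 3, 9, -7, 1, 7, 4, -2
Mean of differences = 1.5000
Numerator Σ(Δy_t−Δȳ)(Δy_{t+1}−Δȳ) = -52.7500
Denominator Σ(Δy_t−Δȳ)² = 200.0000
r_1(Δy) = -52.7500 / 200.0000 = -0.264

-0.264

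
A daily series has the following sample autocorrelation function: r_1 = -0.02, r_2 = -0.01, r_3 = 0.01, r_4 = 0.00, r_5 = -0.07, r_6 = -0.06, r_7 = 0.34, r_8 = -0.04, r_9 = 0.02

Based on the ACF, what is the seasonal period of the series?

The largest autocorrelation is r_7 = 0.34; the remaining lags stay at or below 0.02.
The dominant spike at lag 7 indicates a seasonal period of 7.

7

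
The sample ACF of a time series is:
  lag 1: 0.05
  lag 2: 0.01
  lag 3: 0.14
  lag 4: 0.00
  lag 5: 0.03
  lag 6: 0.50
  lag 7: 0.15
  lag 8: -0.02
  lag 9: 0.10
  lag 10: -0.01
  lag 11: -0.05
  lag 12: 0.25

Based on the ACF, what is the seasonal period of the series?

The largest autocorrelation is r_6 = 0.50, with a weaker echo at lag 12 (0.25); the remaining lags stay at or below 0.15.
The dominant spike at lag 6 indicates a seasonal period of 6.

6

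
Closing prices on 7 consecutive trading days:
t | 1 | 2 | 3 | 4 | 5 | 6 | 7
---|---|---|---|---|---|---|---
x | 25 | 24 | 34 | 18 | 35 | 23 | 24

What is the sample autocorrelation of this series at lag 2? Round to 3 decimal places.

0.373

Mean x̄ = (25 + 24 + 34 + 18 + 35 + 23 + 24)/7 = 26.1429
Deviations from mean: -1.1429, -2.1429, 7.8571, -8.1429, 8.8571, -3.1429, -2.1429
Numerator Σ_{t=1}^{5}(x_t−x̄)(x_{t+2}−x̄) = 84.6735
Denominator Σ(x_t−x̄)² = 226.8571
r_2 = 84.6735 / 226.8571 = 0.373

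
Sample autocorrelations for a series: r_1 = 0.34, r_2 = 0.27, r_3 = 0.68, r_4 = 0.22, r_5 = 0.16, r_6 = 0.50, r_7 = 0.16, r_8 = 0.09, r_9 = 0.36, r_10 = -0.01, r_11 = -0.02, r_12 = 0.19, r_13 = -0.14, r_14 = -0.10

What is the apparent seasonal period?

3

The largest autocorrelation is r_3 = 0.68, with weaker echoes at lags 6 (0.50) and 9 (0.36); the remaining lags stay at or below 0.34. The elevated value at lag 1 (0.34), dropping to 0.27 at lag 2, reflects decaying short-term dependence rather than seasonality.
The dominant spike at lag 3 indicates a seasonal period of 3.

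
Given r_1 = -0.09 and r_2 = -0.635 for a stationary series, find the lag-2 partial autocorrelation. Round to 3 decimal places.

-0.648

φ_{22} = (r_2 − r_1²) / (1 − r_1²)
r_1² = (-0.09)² = 0.0081
Numerator = -0.635 − 0.0081 = -0.6431; denominator = 1 − 0.0081 = 0.9919
φ_{22} = -0.6431 / 0.9919 = -0.648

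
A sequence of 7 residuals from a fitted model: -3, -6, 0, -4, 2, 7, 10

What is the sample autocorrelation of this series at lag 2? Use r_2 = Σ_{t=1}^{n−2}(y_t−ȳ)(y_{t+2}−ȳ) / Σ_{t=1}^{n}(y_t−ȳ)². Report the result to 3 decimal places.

0.078

Mean ȳ = (-3 − 6 + 0 − 4 + 2 + 7 + 10)/7 = 0.8571
Σ(y_t−ȳ)(y_{t+2}−ȳ) = (3.3061) + (33.3061) + (-0.9796) + (-29.8367) + (10.4490) = 16.2449
Denominator Σ(y_t−ȳ)² = 208.8571
r_2 = 16.2449 / 208.8571 = 0.078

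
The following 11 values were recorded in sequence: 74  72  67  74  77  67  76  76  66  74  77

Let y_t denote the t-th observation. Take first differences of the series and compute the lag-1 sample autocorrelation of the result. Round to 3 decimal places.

First differences Δy: -2, -5, 7, 3, -10, 9, 0, -10, 8, 3
Mean of differences = 0.3000
Numerator Σ(Δy_t−Δȳ)(Δy_{t+1}−Δȳ) = -180.6900
Denominator Σ(Δy_t−Δȳ)² = 440.1000
r_1(Δy) = -180.6900 / 440.1000 = -0.411

-0.411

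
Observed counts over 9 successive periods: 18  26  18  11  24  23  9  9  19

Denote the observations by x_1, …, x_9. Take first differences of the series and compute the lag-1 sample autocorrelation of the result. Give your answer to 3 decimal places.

-0.149

First differences Δx: 8, -8, -7, 13, -1, -14, 0, 10
Mean of differences = 0.1250
Numerator Σ(Δx_t−Δx̄)(Δx_{t+1}−Δx̄) = -95.8906
Denominator Σ(Δx_t−Δx̄)² = 642.8750
r_1(Δx) = -95.8906 / 642.8750 = -0.149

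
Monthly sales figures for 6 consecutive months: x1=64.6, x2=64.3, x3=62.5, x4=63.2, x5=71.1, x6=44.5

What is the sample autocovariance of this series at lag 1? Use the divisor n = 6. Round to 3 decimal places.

-22.793

Mean x̄ = (64.6 + 64.3 + 62.5 + 63.2 + 71.1 + 44.5)/6 = 61.7000
Deviations: 2.9000, 2.6000, 0.8000, 1.5000, 9.4000, -17.2000
Σ_{t=1}^{5}(x_t−x̄)(x_{t+1}−x̄) = -136.7600
γ_1 = -136.7600 / 6 = -22.793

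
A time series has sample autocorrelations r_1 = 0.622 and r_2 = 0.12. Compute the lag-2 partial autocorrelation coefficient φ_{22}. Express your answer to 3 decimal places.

φ_{22} = (r_2 − r_1²) / (1 − r_1²)
r_1² = (0.622)² = 0.386884
Numerator = 0.12 − 0.3869 = -0.2669; denominator = 1 − 0.3869 = 0.6131
φ_{22} = -0.2669 / 0.6131 = -0.435

-0.435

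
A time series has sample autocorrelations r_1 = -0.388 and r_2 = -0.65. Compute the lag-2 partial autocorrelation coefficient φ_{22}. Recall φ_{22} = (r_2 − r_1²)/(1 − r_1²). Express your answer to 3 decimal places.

-0.942

φ_{22} = (r_2 − r_1²) / (1 − r_1²)
r_1² = (-0.388)² = 0.150544
Numerator = -0.65 − 0.1505 = -0.8005; denominator = 1 − 0.1505 = 0.8495
φ_{22} = -0.8005 / 0.8495 = -0.942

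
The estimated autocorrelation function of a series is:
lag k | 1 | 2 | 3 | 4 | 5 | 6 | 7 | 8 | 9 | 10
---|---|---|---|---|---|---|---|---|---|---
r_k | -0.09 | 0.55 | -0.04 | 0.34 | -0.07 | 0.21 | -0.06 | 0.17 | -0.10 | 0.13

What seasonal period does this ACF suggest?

The largest autocorrelation is r_2 = 0.55, with weaker echoes at lags 4 (0.34), 6 (0.21) and 8 (0.17); the remaining lags stay at or below 0.13.
The dominant spike at lag 2 indicates a seasonal period of 2.

2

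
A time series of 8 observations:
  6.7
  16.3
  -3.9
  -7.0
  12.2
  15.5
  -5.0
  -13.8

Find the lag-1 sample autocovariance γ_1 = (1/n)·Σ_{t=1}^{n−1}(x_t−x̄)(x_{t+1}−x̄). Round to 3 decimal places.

Mean x̄ = (6.7 + 16.3 − 3.9 − 7.0 + 12.2 + 15.5 − 5.0 − 13.8)/8 = 2.6250
Σ_{t=1}^{7}(x_t−x̄)(x_{t+1}−x̄) = 87.4869
γ_1 = 87.4869 / 8 = 10.936

10.936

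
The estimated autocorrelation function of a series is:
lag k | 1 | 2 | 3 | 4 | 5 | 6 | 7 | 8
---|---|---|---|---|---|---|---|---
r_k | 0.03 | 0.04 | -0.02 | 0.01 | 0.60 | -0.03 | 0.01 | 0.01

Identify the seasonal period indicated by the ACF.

The largest autocorrelation is r_5 = 0.60; the remaining lags stay at or below 0.04.
The dominant spike at lag 5 indicates a seasonal period of 5.

5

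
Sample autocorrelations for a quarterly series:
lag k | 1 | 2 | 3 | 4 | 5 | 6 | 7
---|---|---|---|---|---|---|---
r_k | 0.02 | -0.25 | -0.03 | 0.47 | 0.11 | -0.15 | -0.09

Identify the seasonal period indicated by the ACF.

The largest autocorrelation is r_4 = 0.47; the remaining lags stay at or below 0.11.
The dominant spike at lag 4 indicates a seasonal period of 4.

4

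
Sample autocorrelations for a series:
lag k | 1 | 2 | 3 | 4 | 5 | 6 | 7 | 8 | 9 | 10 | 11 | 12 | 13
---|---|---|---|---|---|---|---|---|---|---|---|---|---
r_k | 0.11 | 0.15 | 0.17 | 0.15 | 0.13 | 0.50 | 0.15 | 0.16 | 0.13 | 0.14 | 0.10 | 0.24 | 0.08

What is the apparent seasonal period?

The largest autocorrelation is r_6 = 0.50, with a weaker echo at lag 12 (0.24); the remaining lags stay at or below 0.17.
The dominant spike at lag 6 indicates a seasonal period of 6.

6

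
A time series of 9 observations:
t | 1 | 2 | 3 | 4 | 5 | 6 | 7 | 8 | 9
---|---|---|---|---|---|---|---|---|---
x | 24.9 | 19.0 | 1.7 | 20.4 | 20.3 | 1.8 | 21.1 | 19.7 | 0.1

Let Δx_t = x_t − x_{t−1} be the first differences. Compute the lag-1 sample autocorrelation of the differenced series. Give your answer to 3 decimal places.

First differences Δx: -5.9, -17.3, 18.7, -0.1, -18.5, 19.3, -1.4, -19.6
Mean of differences = -3.1000
Numerator Σ(Δx_t−Δx̄)(Δx_{t+1}−Δx̄) = -585.5300
Denominator Σ(Δx_t−Δx̄)² = 1707.7800
r_1(Δx) = -585.5300 / 1707.7800 = -0.343

-0.343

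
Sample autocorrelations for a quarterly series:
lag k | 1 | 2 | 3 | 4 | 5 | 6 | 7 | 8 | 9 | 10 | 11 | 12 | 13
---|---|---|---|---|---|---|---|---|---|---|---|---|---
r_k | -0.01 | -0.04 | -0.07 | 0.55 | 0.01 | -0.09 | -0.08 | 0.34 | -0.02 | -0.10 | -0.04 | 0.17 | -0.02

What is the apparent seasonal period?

4

The largest autocorrelation is r_4 = 0.55, with weaker echoes at lags 8 (0.34) and 12 (0.17); the remaining lags stay at or below 0.01.
The dominant spike at lag 4 indicates a seasonal period of 4.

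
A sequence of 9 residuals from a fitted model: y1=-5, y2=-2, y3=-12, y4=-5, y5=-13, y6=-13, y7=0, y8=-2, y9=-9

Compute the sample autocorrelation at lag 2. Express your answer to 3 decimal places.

Mean ȳ = (-5 − 2 − 12 − 5 − 13 − 13 + 0 − 2 − 9)/9 = -6.7778
Numerator Σ_{t=1}^{7}(y_t−ȳ)(y_{t+2}−ȳ) = -66.3210
Denominator Σ(y_t−ȳ)² = 207.5556
r_2 = -66.3210 / 207.5556 = -0.320

-0.320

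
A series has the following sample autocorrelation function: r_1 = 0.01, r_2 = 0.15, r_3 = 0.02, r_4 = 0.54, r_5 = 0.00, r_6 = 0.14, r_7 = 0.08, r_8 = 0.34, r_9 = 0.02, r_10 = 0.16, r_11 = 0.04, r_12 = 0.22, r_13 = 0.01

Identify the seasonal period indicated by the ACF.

The largest autocorrelation is r_4 = 0.54, with weaker echoes at lags 8 (0.34) and 12 (0.22); the remaining lags stay at or below 0.16.
The dominant spike at lag 4 indicates a seasonal period of 4.

4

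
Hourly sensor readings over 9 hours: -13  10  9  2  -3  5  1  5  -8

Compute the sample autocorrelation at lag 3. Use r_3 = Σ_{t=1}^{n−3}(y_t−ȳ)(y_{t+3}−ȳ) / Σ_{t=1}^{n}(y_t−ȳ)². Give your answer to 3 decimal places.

Mean ȳ = (-13 + 10 + 9 + 2 − 3 + 5 + 1 + 5 − 8)/9 = 0.8889
Σ(y_t−ȳ)(y_{t+3}−ȳ) = (-15.4321) + (-35.4321) + (33.3457) + (0.1235) + (-15.9877) + (-36.5432) = -69.9259
Denominator Σ(y_t−ȳ)² = 470.8889
r_3 = -69.9259 / 470.8889 = -0.148

-0.148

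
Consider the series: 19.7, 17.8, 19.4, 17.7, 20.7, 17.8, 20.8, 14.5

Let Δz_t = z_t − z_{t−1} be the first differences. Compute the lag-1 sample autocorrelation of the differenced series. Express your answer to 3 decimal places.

First differences Δz: -1.9, 1.6, -1.7, 3.0, -2.9, 3.0, -6.3
Mean of differences = -0.7429
Numerator Σ(Δz_t−Δz̄)(Δz_{t+1}−Δz̄) = -45.4833
Denominator Σ(Δz_t−Δz̄)² = 71.2971
r_1(Δz) = -45.4833 / 71.2971 = -0.638

-0.638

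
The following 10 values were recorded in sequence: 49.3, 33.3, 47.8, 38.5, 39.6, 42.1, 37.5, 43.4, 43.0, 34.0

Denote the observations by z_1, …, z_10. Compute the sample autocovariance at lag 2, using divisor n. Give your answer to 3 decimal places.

4.755

Mean z̄ = (49.3 + 33.3 + 47.8 + 38.5 + 39.6 + 42.1 + 37.5 + 43.4 + 43.0 + 34.0)/10 = 40.8500
Σ_{t=1}^{8}(z_t−z̄)(z_{t+2}−z̄) = 47.5500
γ_2 = 47.5500 / 10 = 4.755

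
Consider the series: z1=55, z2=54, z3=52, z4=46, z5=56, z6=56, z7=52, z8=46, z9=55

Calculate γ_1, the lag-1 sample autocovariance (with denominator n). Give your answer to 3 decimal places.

-2.145

Mean z̄ = (55 + 54 + 52 + 46 + 56 + 56 + 52 + 46 + 55)/9 = 52.4444
Σ_{t=1}^{8}(z_t−z̄)(z_{t+1}−z̄) = -19.3086
γ_1 = -19.3086 / 9 = -2.145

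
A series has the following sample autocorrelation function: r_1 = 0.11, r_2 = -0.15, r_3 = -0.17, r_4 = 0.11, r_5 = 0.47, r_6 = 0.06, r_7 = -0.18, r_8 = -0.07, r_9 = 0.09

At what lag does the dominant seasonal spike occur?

5

The largest autocorrelation is r_5 = 0.47; the remaining lags stay at or below 0.11.
The dominant spike at lag 5 indicates a seasonal period of 5.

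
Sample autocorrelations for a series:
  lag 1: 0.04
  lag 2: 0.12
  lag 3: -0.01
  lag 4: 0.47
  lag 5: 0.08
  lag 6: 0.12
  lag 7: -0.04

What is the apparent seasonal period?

The largest autocorrelation is r_4 = 0.47; the remaining lags stay at or below 0.12.
The dominant spike at lag 4 indicates a seasonal period of 4.

4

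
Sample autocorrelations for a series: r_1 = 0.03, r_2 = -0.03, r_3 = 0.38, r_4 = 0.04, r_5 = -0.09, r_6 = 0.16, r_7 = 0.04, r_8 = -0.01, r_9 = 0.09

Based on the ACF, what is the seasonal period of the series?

The largest autocorrelation is r_3 = 0.38, with a weaker echo at lag 6 (0.16); the remaining lags stay at or below 0.09.
The dominant spike at lag 3 indicates a seasonal period of 3.

3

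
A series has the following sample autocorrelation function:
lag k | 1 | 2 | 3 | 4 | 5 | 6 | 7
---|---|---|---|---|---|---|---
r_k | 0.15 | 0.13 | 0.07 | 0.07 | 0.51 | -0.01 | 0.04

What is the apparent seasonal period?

The largest autocorrelation is r_5 = 0.51; the remaining lags stay at or below 0.15.
The dominant spike at lag 5 indicates a seasonal period of 5.

5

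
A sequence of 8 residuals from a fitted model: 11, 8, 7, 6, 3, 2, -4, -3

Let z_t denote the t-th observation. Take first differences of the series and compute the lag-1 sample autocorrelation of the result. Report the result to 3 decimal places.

-0.600

First differences Δz: -3, -1, -1, -3, -1, -6, 1
Mean of differences = -2.0000
Numerator Σ(Δz_t−Δz̄)(Δz_{t+1}−Δz̄) = -18.0000
Denominator Σ(Δz_t−Δz̄)² = 30.0000
r_1(Δz) = -18.0000 / 30.0000 = -0.600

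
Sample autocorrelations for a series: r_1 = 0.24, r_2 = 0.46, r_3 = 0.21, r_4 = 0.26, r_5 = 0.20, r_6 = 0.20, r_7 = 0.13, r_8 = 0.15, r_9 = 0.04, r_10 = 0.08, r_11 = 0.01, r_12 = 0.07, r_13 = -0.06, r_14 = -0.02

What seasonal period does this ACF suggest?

The largest autocorrelation is r_2 = 0.46, with a weaker echo at lag 4 (0.26); the remaining lags stay at or below 0.24.
The dominant spike at lag 2 indicates a seasonal period of 2.

2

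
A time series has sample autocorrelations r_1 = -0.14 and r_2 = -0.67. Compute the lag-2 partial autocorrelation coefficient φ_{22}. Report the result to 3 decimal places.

φ_{22} = (r_2 − r_1²) / (1 − r_1²)
r_1² = (-0.14)² = 0.0196
Numerator = -0.67 − 0.0196 = -0.6896; denominator = 1 − 0.0196 = 0.9804
φ_{22} = -0.6896 / 0.9804 = -0.703

-0.703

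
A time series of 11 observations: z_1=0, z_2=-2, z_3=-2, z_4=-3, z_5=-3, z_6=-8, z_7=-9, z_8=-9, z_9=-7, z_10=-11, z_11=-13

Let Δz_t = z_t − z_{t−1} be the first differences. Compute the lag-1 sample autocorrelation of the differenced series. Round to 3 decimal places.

First differences Δz: -2, 0, -1, 0, -5, -1, 0, 2, -4, -2
Mean of differences = -1.3000
Numerator Σ(Δz_t−Δz̄)(Δz_{t+1}−Δz̄) = -8.3900
Denominator Σ(Δz_t−Δz̄)² = 38.1000
r_1(Δz) = -8.3900 / 38.1000 = -0.220

-0.220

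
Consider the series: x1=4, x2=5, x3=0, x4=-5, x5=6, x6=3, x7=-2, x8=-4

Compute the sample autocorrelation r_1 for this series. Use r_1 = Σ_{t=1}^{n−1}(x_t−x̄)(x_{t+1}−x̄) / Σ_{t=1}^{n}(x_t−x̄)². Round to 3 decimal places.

0.025

Mean x̄ = (4 + 5 + 0 − 5 + 6 + 3 − 2 − 4)/8 = 0.8750
Deviations from mean: 3.1250, 4.1250, -0.8750, -5.8750, 5.1250, 2.1250, -2.8750, -4.8750
Numerator Σ_{t=1}^{7}(x_t−x̄)(x_{t+1}−x̄) = 3.1094
Denominator Σ(x_t−x̄)² = 124.8750
r_1 = 3.1094 / 124.8750 = 0.025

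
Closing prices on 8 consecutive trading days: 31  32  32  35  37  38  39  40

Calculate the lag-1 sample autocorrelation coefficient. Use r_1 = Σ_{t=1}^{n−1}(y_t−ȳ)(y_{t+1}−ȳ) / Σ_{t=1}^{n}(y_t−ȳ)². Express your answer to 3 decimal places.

Mean ȳ = (31 + 32 + 32 + 35 + 37 + 38 + 39 + 40)/8 = 35.5000
Numerator Σ_{t=1}^{7}(y_t−ȳ)(y_{t+1}−ȳ) = 57.2500
Denominator Σ(y_t−ȳ)² = 86.0000
r_1 = 57.2500 / 86.0000 = 0.666

0.666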